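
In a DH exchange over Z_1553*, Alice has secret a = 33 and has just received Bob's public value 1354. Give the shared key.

Shared key K = 1354^33 mod 1553.
1354^1 ≡ 1354 (mod 1553)
1354^2 = (1354^1)^2 ≡ 1354^2 = 1833316 ≡ 776 (mod 1553)
1354^4 = (1354^2)^2 ≡ 776^2 = 602176 ≡ 1165 (mod 1553)
1354^8 = (1354^4)^2 ≡ 1165^2 = 1357225 ≡ 1456 (mod 1553)
1354^16 = (1354^8)^2 ≡ 1456^2 = 2119936 ≡ 91 (mod 1553)
1354^32 = (1354^16)^2 ≡ 91^2 = 8281 ≡ 516 (mod 1553)
1354^33 = 1354^32 · 1354^1 ≡ 516 · 1354 ≡ 1367 (mod 1553).

1367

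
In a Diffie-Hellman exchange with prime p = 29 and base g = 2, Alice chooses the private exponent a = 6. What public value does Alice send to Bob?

6

Public value = 2^6 mod 29.
2^1 ≡ 2 (mod 29)
2^2 = (2^1)^2 ≡ 2^2 = 4 ≡ 4 (mod 29)
2^4 = (2^2)^2 ≡ 4^2 = 16 ≡ 16 (mod 29)
2^6 = 2^4 · 2^2 ≡ 16 · 4 ≡ 6 (mod 29).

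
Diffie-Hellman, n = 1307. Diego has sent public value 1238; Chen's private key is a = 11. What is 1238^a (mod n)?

Shared key K = 1238^11 mod 1307.
1238^1 ≡ 1238 (mod 1307)
1238^2 = (1238^1)^2 ≡ 1238^2 = 1532644 ≡ 840 (mod 1307)
1238^4 = (1238^2)^2 ≡ 840^2 = 705600 ≡ 1127 (mod 1307)
1238^8 = (1238^4)^2 ≡ 1127^2 = 1270129 ≡ 1032 (mod 1307)
1238^11 = 1238^8 · 1238^2 · 1238^1 ≡ 1032 · 840 · 1238 ≡ 135 (mod 1307).

135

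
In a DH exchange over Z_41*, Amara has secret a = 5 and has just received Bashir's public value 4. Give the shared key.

40

Shared key K = 4^5 mod 41.
4^1 ≡ 4 (mod 41)
4^2 = (4^1)^2 ≡ 4^2 = 16 ≡ 16 (mod 41)
4^4 = (4^2)^2 ≡ 16^2 = 256 ≡ 10 (mod 41)
4^5 = 4^4 · 4^1 ≡ 10 · 4 ≡ 40 (mod 41).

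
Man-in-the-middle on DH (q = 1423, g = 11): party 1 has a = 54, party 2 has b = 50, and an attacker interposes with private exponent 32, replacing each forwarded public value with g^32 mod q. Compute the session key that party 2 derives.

Party 2 receives an attacker's public value M = 11^32 mod 1423 instead of the honest one.
11^1 ≡ 11 (mod 1423)
11^2 = (11^1)^2 ≡ 11^2 = 121 ≡ 121 (mod 1423)
11^4 = (11^2)^2 ≡ 121^2 = 14641 ≡ 411 (mod 1423)
11^8 = (11^4)^2 ≡ 411^2 = 168921 ≡ 1007 (mod 1423)
11^16 = (11^8)^2 ≡ 1007^2 = 1014049 ≡ 873 (mod 1423)
11^32 = (11^16)^2 ≡ 873^2 = 762129 ≡ 824 (mod 1423)
So M = 824. Party 2 computes K = M^50 mod 1423.
824^1 ≡ 824 (mod 1423)
824^2 = (824^1)^2 ≡ 824^2 = 678976 ≡ 205 (mod 1423)
824^4 = (824^2)^2 ≡ 205^2 = 42025 ≡ 758 (mod 1423)
824^8 = (824^4)^2 ≡ 758^2 = 574564 ≡ 1095 (mod 1423)
824^16 = (824^8)^2 ≡ 1095^2 = 1199025 ≡ 859 (mod 1423)
824^32 = (824^16)^2 ≡ 859^2 = 737881 ≡ 767 (mod 1423)
824^50 = 824^32 · 824^16 · 824^2 ≡ 767 · 859 · 205 ≡ 820 (mod 1423).

820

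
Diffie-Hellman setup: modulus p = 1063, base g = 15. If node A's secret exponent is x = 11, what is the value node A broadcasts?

458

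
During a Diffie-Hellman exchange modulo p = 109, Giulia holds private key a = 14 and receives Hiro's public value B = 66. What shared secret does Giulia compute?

Shared key K = 66^14 mod 109.
66^1 ≡ 66 (mod 109)
66^2 = (66^1)^2 ≡ 66^2 = 4356 ≡ 105 (mod 109)
66^4 = (66^2)^2 ≡ 105^2 = 11025 ≡ 16 (mod 109)
66^8 = (66^4)^2 ≡ 16^2 = 256 ≡ 38 (mod 109)
66^14 = 66^8 · 66^4 · 66^2 ≡ 38 · 16 · 105 ≡ 75 (mod 109).

75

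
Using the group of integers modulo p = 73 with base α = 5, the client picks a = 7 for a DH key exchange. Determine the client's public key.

15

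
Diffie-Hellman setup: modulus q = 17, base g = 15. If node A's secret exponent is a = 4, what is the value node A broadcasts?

16

Public value = 15^4 mod 17.
15^1 ≡ 15 (mod 17)
15^2 = (15^1)^2 ≡ 15^2 = 225 ≡ 4 (mod 17)
15^4 = (15^2)^2 ≡ 4^2 = 16 ≡ 16 (mod 17)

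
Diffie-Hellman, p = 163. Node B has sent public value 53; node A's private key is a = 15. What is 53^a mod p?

104

Shared key K = 53^15 mod 163.
53^1 ≡ 53 (mod 163)
53^2 = (53^1)^2 ≡ 53^2 = 2809 ≡ 38 (mod 163)
53^4 = (53^2)^2 ≡ 38^2 = 1444 ≡ 140 (mod 163)
53^8 = (53^4)^2 ≡ 140^2 = 19600 ≡ 40 (mod 163)
53^15 = 53^8 · 53^4 · 53^2 · 53^1 ≡ 40 · 140 · 38 · 53 ≡ 104 (mod 163).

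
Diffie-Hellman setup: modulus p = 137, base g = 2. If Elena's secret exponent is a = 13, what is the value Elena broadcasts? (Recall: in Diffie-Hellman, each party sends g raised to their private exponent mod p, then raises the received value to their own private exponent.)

Public value = 2^13 (mod 137).
2^1 ≡ 2 (mod 137)
2^2 = (2^1)^2 ≡ 2^2 = 4 ≡ 4 (mod 137)
2^4 = (2^2)^2 ≡ 4^2 = 16 ≡ 16 (mod 137)
2^8 = (2^4)^2 ≡ 16^2 = 256 ≡ 119 (mod 137)
2^13 = 2^8 · 2^4 · 2^1 ≡ 119 · 16 · 2 ≡ 109 (mod 137).

109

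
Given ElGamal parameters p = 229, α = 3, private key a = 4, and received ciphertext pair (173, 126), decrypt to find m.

19

Shared mask s = c₁^a mod p = 173^4 mod 229.
173^1 ≡ 173 (mod 229)
173^2 = (173^1)^2 ≡ 173^2 = 29929 ≡ 159 (mod 229)
173^4 = (173^2)^2 ≡ 159^2 = 25281 ≡ 91 (mod 229)
So s = 91; s⁻¹ ≡ 151 (mod 229).
m = c₂ · s⁻¹ mod 229 = 126 · 151 mod 229 = 19.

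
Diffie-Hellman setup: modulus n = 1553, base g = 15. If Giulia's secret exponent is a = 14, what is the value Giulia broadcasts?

341

Public value = 15^14 (mod 1553).
15^1 ≡ 15 (mod 1553)
15^2 = (15^1)^2 ≡ 15^2 = 225 ≡ 225 (mod 1553)
15^4 = (15^2)^2 ≡ 225^2 = 50625 ≡ 929 (mod 1553)
15^8 = (15^4)^2 ≡ 929^2 = 863041 ≡ 1126 (mod 1553)
15^14 = 15^8 · 15^4 · 15^2 ≡ 1126 · 929 · 225 ≡ 341 (mod 1553).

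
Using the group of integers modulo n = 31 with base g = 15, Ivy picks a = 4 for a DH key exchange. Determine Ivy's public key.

Public value = 15^4 (mod 31).
15^1 ≡ 15 (mod 31)
15^2 = (15^1)^2 ≡ 15^2 = 225 ≡ 8 (mod 31)
15^4 = (15^2)^2 ≡ 8^2 = 64 ≡ 2 (mod 31)

2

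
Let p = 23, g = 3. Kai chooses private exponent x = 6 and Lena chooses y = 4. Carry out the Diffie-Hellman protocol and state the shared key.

9

Kai sends A = g^x mod p = 3^6 mod 23.
3^1 ≡ 3 (mod 23)
3^2 = (3^1)^2 ≡ 3^2 = 9 ≡ 9 (mod 23)
3^4 = (3^2)^2 ≡ 9^2 = 81 ≡ 12 (mod 23)
3^6 = 3^4 · 3^2 ≡ 12 · 9 ≡ 16 (mod 23).
So A = 16. Lena then computes K = A^y mod p = 16^4 mod 23.
16^1 ≡ 16 (mod 23)
16^2 = (16^1)^2 ≡ 16^2 = 256 ≡ 3 (mod 23)
16^4 = (16^2)^2 ≡ 3^2 = 9 ≡ 9 (mod 23)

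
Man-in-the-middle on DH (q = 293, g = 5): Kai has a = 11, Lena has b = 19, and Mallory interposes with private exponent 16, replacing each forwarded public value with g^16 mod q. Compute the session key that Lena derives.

133

Lena receives Mallory's public value M = 5^16 mod 293 instead of the honest one.
5^1 ≡ 5 (mod 293)
5^2 = (5^1)^2 ≡ 5^2 = 25 ≡ 25 (mod 293)
5^4 = (5^2)^2 ≡ 25^2 = 625 ≡ 39 (mod 293)
5^8 = (5^4)^2 ≡ 39^2 = 1521 ≡ 56 (mod 293)
5^16 = (5^8)^2 ≡ 56^2 = 3136 ≡ 206 (mod 293)
So M = 206. Lena computes K = M^19 mod 293.
206^1 ≡ 206 (mod 293)
206^2 = (206^1)^2 ≡ 206^2 = 42436 ≡ 244 (mod 293)
206^4 = (206^2)^2 ≡ 244^2 = 59536 ≡ 57 (mod 293)
206^8 = (206^4)^2 ≡ 57^2 = 3249 ≡ 26 (mod 293)
206^16 = (206^8)^2 ≡ 26^2 = 676 ≡ 90 (mod 293)
206^19 = 206^16 · 206^2 · 206^1 ≡ 90 · 244 · 206 ≡ 133 (mod 293).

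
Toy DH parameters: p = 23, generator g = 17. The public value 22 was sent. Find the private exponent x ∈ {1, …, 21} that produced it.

Try successive powers of 17 modulo 23:
17^1 ≡ 17
17^2 ≡ 13
17^3 ≡ 14
17^4 ≡ 8
17^5 ≡ 21
17^6 ≡ 12
17^7 ≡ 20
17^8 ≡ 18
17^9 ≡ 7
17^10 ≡ 4
17^11 ≡ 22
Found: x = 11.

11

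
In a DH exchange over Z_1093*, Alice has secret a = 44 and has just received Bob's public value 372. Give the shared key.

Shared key K = 372^44 mod 1093.
372^1 ≡ 372 (mod 1093)
372^2 = (372^1)^2 ≡ 372^2 = 138384 ≡ 666 (mod 1093)
372^4 = (372^2)^2 ≡ 666^2 = 443556 ≡ 891 (mod 1093)
372^8 = (372^4)^2 ≡ 891^2 = 793881 ≡ 363 (mod 1093)
372^16 = (372^8)^2 ≡ 363^2 = 131769 ≡ 609 (mod 1093)
372^32 = (372^16)^2 ≡ 609^2 = 370881 ≡ 354 (mod 1093)
372^44 = 372^32 · 372^8 · 372^4 ≡ 354 · 363 · 891 ≡ 253 (mod 1093).

253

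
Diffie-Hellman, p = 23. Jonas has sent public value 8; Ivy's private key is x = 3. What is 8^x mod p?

6

Shared key K = 8^3 mod 23.
8^1 ≡ 8 (mod 23)
8^2 = (8^1)^2 ≡ 8^2 = 64 ≡ 18 (mod 23)
8^3 = 8^2 · 8^1 ≡ 18 · 8 ≡ 6 (mod 23).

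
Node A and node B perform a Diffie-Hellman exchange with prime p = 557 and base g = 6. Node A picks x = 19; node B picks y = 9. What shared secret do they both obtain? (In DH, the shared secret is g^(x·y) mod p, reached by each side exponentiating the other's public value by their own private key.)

39

Node A sends A = g^x mod p = 6^19 mod 557.
6^1 ≡ 6 (mod 557)
6^2 = (6^1)^2 ≡ 6^2 = 36 ≡ 36 (mod 557)
6^4 = (6^2)^2 ≡ 36^2 = 1296 ≡ 182 (mod 557)
6^8 = (6^4)^2 ≡ 182^2 = 33124 ≡ 261 (mod 557)
6^16 = (6^8)^2 ≡ 261^2 = 68121 ≡ 167 (mod 557)
6^19 = 6^16 · 6^2 · 6^1 ≡ 167 · 36 · 6 ≡ 424 (mod 557).
So A = 424. Node B then computes K = A^y mod p = 424^9 mod 557.
424^1 ≡ 424 (mod 557)
424^2 = (424^1)^2 ≡ 424^2 = 179776 ≡ 422 (mod 557)
424^4 = (424^2)^2 ≡ 422^2 = 178084 ≡ 401 (mod 557)
424^8 = (424^4)^2 ≡ 401^2 = 160801 ≡ 385 (mod 557)
424^9 = 424^8 · 424^1 ≡ 385 · 424 ≡ 39 (mod 557).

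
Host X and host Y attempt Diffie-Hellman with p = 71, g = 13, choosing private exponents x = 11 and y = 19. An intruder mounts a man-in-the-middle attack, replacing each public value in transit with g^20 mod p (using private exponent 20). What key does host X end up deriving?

20

Host X receives an intruder's public value M = 13^20 mod 71 instead of the honest one.
13^1 ≡ 13 (mod 71)
13^2 = (13^1)^2 ≡ 13^2 = 169 ≡ 27 (mod 71)
13^4 = (13^2)^2 ≡ 27^2 = 729 ≡ 19 (mod 71)
13^8 = (13^4)^2 ≡ 19^2 = 361 ≡ 6 (mod 71)
13^16 = (13^8)^2 ≡ 6^2 = 36 ≡ 36 (mod 71)
13^20 = 13^16 · 13^4 ≡ 36 · 19 ≡ 45 (mod 71).
So M = 45. Host X computes K = M^11 mod 71.
45^1 ≡ 45 (mod 71)
45^2 = (45^1)^2 ≡ 45^2 = 2025 ≡ 37 (mod 71)
45^4 = (45^2)^2 ≡ 37^2 = 1369 ≡ 20 (mod 71)
45^8 = (45^4)^2 ≡ 20^2 = 400 ≡ 45 (mod 71)
45^11 = 45^8 · 45^2 · 45^1 ≡ 45 · 37 · 45 ≡ 20 (mod 71).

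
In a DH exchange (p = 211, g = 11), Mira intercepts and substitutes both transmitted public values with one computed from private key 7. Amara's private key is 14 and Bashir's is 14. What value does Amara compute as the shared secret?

188

Amara receives Mira's public value M = 11^7 mod 211 instead of the honest one.
11^1 ≡ 11 (mod 211)
11^2 = (11^1)^2 ≡ 11^2 = 121 ≡ 121 (mod 211)
11^4 = (11^2)^2 ≡ 121^2 = 14641 ≡ 82 (mod 211)
11^7 = 11^4 · 11^2 · 11^1 ≡ 82 · 121 · 11 ≡ 55 (mod 211).
So M = 55. Amara computes K = M^14 mod 211.
55^1 ≡ 55 (mod 211)
55^2 = (55^1)^2 ≡ 55^2 = 3025 ≡ 71 (mod 211)
55^4 = (55^2)^2 ≡ 71^2 = 5041 ≡ 188 (mod 211)
55^8 = (55^4)^2 ≡ 188^2 = 35344 ≡ 107 (mod 211)
55^14 = 55^8 · 55^4 · 55^2 ≡ 107 · 188 · 71 ≡ 188 (mod 211).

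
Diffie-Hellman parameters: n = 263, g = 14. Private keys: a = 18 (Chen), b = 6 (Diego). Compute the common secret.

Chen sends A = g^a mod n = 14^18 mod 263.
14^1 ≡ 14 (mod 263)
14^2 = (14^1)^2 ≡ 14^2 = 196 ≡ 196 (mod 263)
14^4 = (14^2)^2 ≡ 196^2 = 38416 ≡ 18 (mod 263)
14^8 = (14^4)^2 ≡ 18^2 = 324 ≡ 61 (mod 263)
14^16 = (14^8)^2 ≡ 61^2 = 3721 ≡ 39 (mod 263)
14^18 = 14^16 · 14^2 ≡ 39 · 196 ≡ 17 (mod 263).
So A = 17. Diego then computes K = A^b mod n = 17^6 mod 263.
17^1 ≡ 17 (mod 263)
17^2 = (17^1)^2 ≡ 17^2 = 289 ≡ 26 (mod 263)
17^4 = (17^2)^2 ≡ 26^2 = 676 ≡ 150 (mod 263)
17^6 = 17^4 · 17^2 ≡ 150 · 26 ≡ 218 (mod 263).

218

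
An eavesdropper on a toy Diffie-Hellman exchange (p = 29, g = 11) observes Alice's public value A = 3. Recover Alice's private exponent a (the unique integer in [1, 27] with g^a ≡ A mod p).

Try successive powers of 11 modulo 29:
11^1 ≡ 11
11^2 ≡ 5
11^3 ≡ 26
11^4 ≡ 25
11^5 ≡ 14
11^6 ≡ 9
11^7 ≡ 12
11^8 ≡ 16
11^9 ≡ 2
11^10 ≡ 22
11^11 ≡ 10
11^12 ≡ 23
11^13 ≡ 21
11^14 ≡ 28
11^15 ≡ 18
11^16 ≡ 24
11^17 ≡ 3
Found: a = 17.

17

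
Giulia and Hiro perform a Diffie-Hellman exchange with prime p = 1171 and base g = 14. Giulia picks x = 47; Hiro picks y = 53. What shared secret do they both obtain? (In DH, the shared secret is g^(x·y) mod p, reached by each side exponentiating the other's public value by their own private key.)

25

Hiro sends B = g^y mod p = 14^53 mod 1171.
14^1 ≡ 14 (mod 1171)
14^2 = (14^1)^2 ≡ 14^2 = 196 ≡ 196 (mod 1171)
14^4 = (14^2)^2 ≡ 196^2 = 38416 ≡ 944 (mod 1171)
14^8 = (14^4)^2 ≡ 944^2 = 891136 ≡ 5 (mod 1171)
14^16 = (14^8)^2 ≡ 5^2 = 25 ≡ 25 (mod 1171)
14^32 = (14^16)^2 ≡ 25^2 = 625 ≡ 625 (mod 1171)
14^53 = 14^32 · 14^16 · 14^4 · 14^1 ≡ 625 · 25 · 944 · 14 ≡ 5 (mod 1171).
So B = 5. Giulia then computes K = B^x mod p = 5^47 mod 1171.
5^1 ≡ 5 (mod 1171)
5^2 = (5^1)^2 ≡ 5^2 = 25 ≡ 25 (mod 1171)
5^4 = (5^2)^2 ≡ 25^2 = 625 ≡ 625 (mod 1171)
5^8 = (5^4)^2 ≡ 625^2 = 390625 ≡ 682 (mod 1171)
5^16 = (5^8)^2 ≡ 682^2 = 465124 ≡ 237 (mod 1171)
5^32 = (5^16)^2 ≡ 237^2 = 56169 ≡ 1132 (mod 1171)
5^47 = 5^32 · 5^8 · 5^4 · 5^2 · 5^1 ≡ 1132 · 682 · 625 · 25 · 5 ≡ 25 (mod 1171).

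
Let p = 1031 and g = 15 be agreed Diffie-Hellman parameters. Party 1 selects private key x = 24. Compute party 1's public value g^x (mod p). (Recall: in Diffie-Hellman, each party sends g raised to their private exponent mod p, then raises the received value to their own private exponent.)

188

Public value = 15^24 (mod 1031).
15^1 ≡ 15 (mod 1031)
15^2 = (15^1)^2 ≡ 15^2 = 225 ≡ 225 (mod 1031)
15^4 = (15^2)^2 ≡ 225^2 = 50625 ≡ 106 (mod 1031)
15^8 = (15^4)^2 ≡ 106^2 = 11236 ≡ 926 (mod 1031)
15^16 = (15^8)^2 ≡ 926^2 = 857476 ≡ 715 (mod 1031)
15^24 = 15^16 · 15^8 ≡ 715 · 926 ≡ 188 (mod 1031).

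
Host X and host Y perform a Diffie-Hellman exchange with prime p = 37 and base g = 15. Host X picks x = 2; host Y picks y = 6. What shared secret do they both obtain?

26

Host Y sends B = g^y mod p = 15^6 mod 37.
15^1 ≡ 15 (mod 37)
15^2 = (15^1)^2 ≡ 15^2 = 225 ≡ 3 (mod 37)
15^4 = (15^2)^2 ≡ 3^2 = 9 ≡ 9 (mod 37)
15^6 = 15^4 · 15^2 ≡ 9 · 3 ≡ 27 (mod 37).
So B = 27. Host X then computes K = B^x mod p = 27^2 mod 37.
27^1 ≡ 27 (mod 37)
27^2 = (27^1)^2 ≡ 27^2 = 729 ≡ 26 (mod 37)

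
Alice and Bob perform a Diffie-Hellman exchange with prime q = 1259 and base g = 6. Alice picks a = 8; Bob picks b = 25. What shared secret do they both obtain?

Bob sends B = g^b mod q = 6^25 mod 1259.
6^1 ≡ 6 (mod 1259)
6^2 = (6^1)^2 ≡ 6^2 = 36 ≡ 36 (mod 1259)
6^4 = (6^2)^2 ≡ 36^2 = 1296 ≡ 37 (mod 1259)
6^8 = (6^4)^2 ≡ 37^2 = 1369 ≡ 110 (mod 1259)
6^16 = (6^8)^2 ≡ 110^2 = 12100 ≡ 769 (mod 1259)
6^25 = 6^16 · 6^8 · 6^1 ≡ 769 · 110 · 6 ≡ 163 (mod 1259).
So B = 163. Alice then computes K = B^a mod q = 163^8 mod 1259.
163^1 ≡ 163 (mod 1259)
163^2 = (163^1)^2 ≡ 163^2 = 26569 ≡ 130 (mod 1259)
163^4 = (163^2)^2 ≡ 130^2 = 16900 ≡ 533 (mod 1259)
163^8 = (163^4)^2 ≡ 533^2 = 284089 ≡ 814 (mod 1259)

814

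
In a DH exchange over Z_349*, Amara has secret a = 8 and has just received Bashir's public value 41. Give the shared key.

88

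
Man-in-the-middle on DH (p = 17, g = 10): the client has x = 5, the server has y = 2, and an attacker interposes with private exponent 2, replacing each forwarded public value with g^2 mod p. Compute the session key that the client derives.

The client receives an attacker's public value M = 10^2 mod 17 instead of the honest one.
10^1 ≡ 10 (mod 17)
10^2 = (10^1)^2 ≡ 10^2 = 100 ≡ 15 (mod 17)
So M = 15. The client computes K = M^5 mod 17.
15^1 ≡ 15 (mod 17)
15^2 = (15^1)^2 ≡ 15^2 = 225 ≡ 4 (mod 17)
15^4 = (15^2)^2 ≡ 4^2 = 16 ≡ 16 (mod 17)
15^5 = 15^4 · 15^1 ≡ 16 · 15 ≡ 2 (mod 17).

2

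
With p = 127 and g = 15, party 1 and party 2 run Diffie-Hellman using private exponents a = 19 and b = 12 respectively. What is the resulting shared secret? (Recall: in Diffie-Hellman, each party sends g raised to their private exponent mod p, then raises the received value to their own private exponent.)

38

Party 1 sends A = g^a mod p = 15^19 mod 127.
15^1 ≡ 15 (mod 127)
15^2 = (15^1)^2 ≡ 15^2 = 225 ≡ 98 (mod 127)
15^4 = (15^2)^2 ≡ 98^2 = 9604 ≡ 79 (mod 127)
15^8 = (15^4)^2 ≡ 79^2 = 6241 ≡ 18 (mod 127)
15^16 = (15^8)^2 ≡ 18^2 = 324 ≡ 70 (mod 127)
15^19 = 15^16 · 15^2 · 15^1 ≡ 70 · 98 · 15 ≡ 30 (mod 127).
So A = 30. Party 2 then computes K = A^b mod p = 30^12 mod 127.
30^1 ≡ 30 (mod 127)
30^2 = (30^1)^2 ≡ 30^2 = 900 ≡ 11 (mod 127)
30^4 = (30^2)^2 ≡ 11^2 = 121 ≡ 121 (mod 127)
30^8 = (30^4)^2 ≡ 121^2 = 14641 ≡ 36 (mod 127)
30^12 = 30^8 · 30^4 ≡ 36 · 121 ≡ 38 (mod 127).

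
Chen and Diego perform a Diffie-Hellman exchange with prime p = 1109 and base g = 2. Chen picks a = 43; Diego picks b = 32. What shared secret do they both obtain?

83

Chen sends A = g^a mod p = 2^43 mod 1109.
2^1 ≡ 2 (mod 1109)
2^2 = (2^1)^2 ≡ 2^2 = 4 ≡ 4 (mod 1109)
2^4 = (2^2)^2 ≡ 4^2 = 16 ≡ 16 (mod 1109)
2^8 = (2^4)^2 ≡ 16^2 = 256 ≡ 256 (mod 1109)
2^16 = (2^8)^2 ≡ 256^2 = 65536 ≡ 105 (mod 1109)
2^32 = (2^16)^2 ≡ 105^2 = 11025 ≡ 1044 (mod 1109)
2^43 = 2^32 · 2^8 · 2^2 · 2^1 ≡ 1044 · 256 · 4 · 2 ≡ 1069 (mod 1109).
So A = 1069. Diego then computes K = A^b mod p = 1069^32 mod 1109.
1069^1 ≡ 1069 (mod 1109)
1069^2 = (1069^1)^2 ≡ 1069^2 = 1142761 ≡ 491 (mod 1109)
1069^4 = (1069^2)^2 ≡ 491^2 = 241081 ≡ 428 (mod 1109)
1069^8 = (1069^4)^2 ≡ 428^2 = 183184 ≡ 199 (mod 1109)
1069^16 = (1069^8)^2 ≡ 199^2 = 39601 ≡ 786 (mod 1109)
1069^32 = (1069^16)^2 ≡ 786^2 = 617796 ≡ 83 (mod 1109)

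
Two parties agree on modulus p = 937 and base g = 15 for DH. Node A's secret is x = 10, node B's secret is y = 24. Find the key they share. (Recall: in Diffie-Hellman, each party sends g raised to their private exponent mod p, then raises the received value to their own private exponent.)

227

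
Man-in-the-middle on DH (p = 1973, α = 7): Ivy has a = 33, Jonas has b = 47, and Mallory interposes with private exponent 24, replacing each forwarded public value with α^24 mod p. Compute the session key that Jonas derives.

1611

Jonas receives Mallory's public value M = 7^24 mod 1973 instead of the honest one.
7^1 ≡ 7 (mod 1973)
7^2 = (7^1)^2 ≡ 7^2 = 49 ≡ 49 (mod 1973)
7^4 = (7^2)^2 ≡ 49^2 = 2401 ≡ 428 (mod 1973)
7^8 = (7^4)^2 ≡ 428^2 = 183184 ≡ 1668 (mod 1973)
7^16 = (7^8)^2 ≡ 1668^2 = 2782224 ≡ 294 (mod 1973)
7^24 = 7^16 · 7^8 ≡ 294 · 1668 ≡ 1088 (mod 1973).
So M = 1088. Jonas computes K = M^47 mod 1973.
1088^1 ≡ 1088 (mod 1973)
1088^2 = (1088^1)^2 ≡ 1088^2 = 1183744 ≡ 1917 (mod 1973)
1088^4 = (1088^2)^2 ≡ 1917^2 = 3674889 ≡ 1163 (mod 1973)
1088^8 = (1088^4)^2 ≡ 1163^2 = 1352569 ≡ 1064 (mod 1973)
1088^16 = (1088^8)^2 ≡ 1064^2 = 1132096 ≡ 1567 (mod 1973)
1088^32 = (1088^16)^2 ≡ 1567^2 = 2455489 ≡ 1077 (mod 1973)
1088^47 = 1088^32 · 1088^8 · 1088^4 · 1088^2 · 1088^1 ≡ 1077 · 1064 · 1163 · 1917 · 1088 ≡ 1611 (mod 1973).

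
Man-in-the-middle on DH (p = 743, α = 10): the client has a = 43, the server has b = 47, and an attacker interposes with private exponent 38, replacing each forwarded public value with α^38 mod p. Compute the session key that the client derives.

528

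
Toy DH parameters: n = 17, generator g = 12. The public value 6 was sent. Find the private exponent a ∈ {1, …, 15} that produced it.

11

Try successive powers of 12 modulo 17:
12^1 ≡ 12
12^2 ≡ 8
12^3 ≡ 11
12^4 ≡ 13
12^5 ≡ 3
12^6 ≡ 2
12^7 ≡ 7
12^8 ≡ 16
12^9 ≡ 5
12^10 ≡ 9
12^11 ≡ 6
Found: a = 11.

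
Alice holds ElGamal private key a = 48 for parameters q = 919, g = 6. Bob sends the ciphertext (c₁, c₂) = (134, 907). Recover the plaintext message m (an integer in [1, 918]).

Shared mask s = c₁^a mod q = 134^48 mod 919.
134^1 ≡ 134 (mod 919)
134^2 = (134^1)^2 ≡ 134^2 = 17956 ≡ 495 (mod 919)
134^4 = (134^2)^2 ≡ 495^2 = 245025 ≡ 571 (mod 919)
134^8 = (134^4)^2 ≡ 571^2 = 326041 ≡ 715 (mod 919)
134^16 = (134^8)^2 ≡ 715^2 = 511225 ≡ 261 (mod 919)
134^32 = (134^16)^2 ≡ 261^2 = 68121 ≡ 115 (mod 919)
134^48 = 134^32 · 134^16 ≡ 115 · 261 ≡ 607 (mod 919).
So s = 607; s⁻¹ ≡ 162 (mod 919).
m = c₂ · s⁻¹ mod 919 = 907 · 162 mod 919 = 813.

813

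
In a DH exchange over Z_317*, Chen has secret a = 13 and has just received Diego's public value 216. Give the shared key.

274

Shared key K = 216^13 mod 317.
216^1 ≡ 216 (mod 317)
216^2 = (216^1)^2 ≡ 216^2 = 46656 ≡ 57 (mod 317)
216^4 = (216^2)^2 ≡ 57^2 = 3249 ≡ 79 (mod 317)
216^8 = (216^4)^2 ≡ 79^2 = 6241 ≡ 218 (mod 317)
216^13 = 216^8 · 216^4 · 216^1 ≡ 218 · 79 · 216 ≡ 274 (mod 317).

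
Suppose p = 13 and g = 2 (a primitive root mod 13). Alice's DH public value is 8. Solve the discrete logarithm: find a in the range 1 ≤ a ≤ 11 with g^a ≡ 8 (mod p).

3

Try successive powers of 2 modulo 13:
2^1 ≡ 2
2^2 ≡ 4
2^3 ≡ 8
Found: a = 3.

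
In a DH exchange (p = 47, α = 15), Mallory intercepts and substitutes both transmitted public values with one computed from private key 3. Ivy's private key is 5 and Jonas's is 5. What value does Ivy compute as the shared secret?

30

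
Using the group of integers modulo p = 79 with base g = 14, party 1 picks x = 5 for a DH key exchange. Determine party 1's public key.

71

Public value = 14^5 mod 79.
14^1 ≡ 14 (mod 79)
14^2 = (14^1)^2 ≡ 14^2 = 196 ≡ 38 (mod 79)
14^4 = (14^2)^2 ≡ 38^2 = 1444 ≡ 22 (mod 79)
14^5 = 14^4 · 14^1 ≡ 22 · 14 ≡ 71 (mod 79).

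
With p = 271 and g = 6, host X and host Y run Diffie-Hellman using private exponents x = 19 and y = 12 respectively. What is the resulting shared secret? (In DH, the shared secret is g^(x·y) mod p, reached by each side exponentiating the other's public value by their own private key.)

31

Host Y sends B = g^y mod p = 6^12 mod 271.
6^1 ≡ 6 (mod 271)
6^2 = (6^1)^2 ≡ 6^2 = 36 ≡ 36 (mod 271)
6^4 = (6^2)^2 ≡ 36^2 = 1296 ≡ 212 (mod 271)
6^8 = (6^4)^2 ≡ 212^2 = 44944 ≡ 229 (mod 271)
6^12 = 6^8 · 6^4 ≡ 229 · 212 ≡ 39 (mod 271).
So B = 39. Host X then computes K = B^x mod p = 39^19 mod 271.
39^1 ≡ 39 (mod 271)
39^2 = (39^1)^2 ≡ 39^2 = 1521 ≡ 166 (mod 271)
39^4 = (39^2)^2 ≡ 166^2 = 27556 ≡ 185 (mod 271)
39^8 = (39^4)^2 ≡ 185^2 = 34225 ≡ 79 (mod 271)
39^16 = (39^8)^2 ≡ 79^2 = 6241 ≡ 8 (mod 271)
39^19 = 39^16 · 39^2 · 39^1 ≡ 8 · 166 · 39 ≡ 31 (mod 271).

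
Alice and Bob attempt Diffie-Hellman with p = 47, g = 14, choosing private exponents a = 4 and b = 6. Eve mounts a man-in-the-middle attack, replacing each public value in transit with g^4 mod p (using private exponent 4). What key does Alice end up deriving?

2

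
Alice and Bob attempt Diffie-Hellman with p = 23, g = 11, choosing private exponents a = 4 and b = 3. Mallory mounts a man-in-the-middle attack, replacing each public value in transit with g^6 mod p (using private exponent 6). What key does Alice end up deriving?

6

Alice receives Mallory's public value M = 11^6 mod 23 instead of the honest one.
11^1 ≡ 11 (mod 23)
11^2 = (11^1)^2 ≡ 11^2 = 121 ≡ 6 (mod 23)
11^4 = (11^2)^2 ≡ 6^2 = 36 ≡ 13 (mod 23)
11^6 = 11^4 · 11^2 ≡ 13 · 6 ≡ 9 (mod 23).
So M = 9. Alice computes K = M^4 mod 23.
9^1 ≡ 9 (mod 23)
9^2 = (9^1)^2 ≡ 9^2 = 81 ≡ 12 (mod 23)
9^4 = (9^2)^2 ≡ 12^2 = 144 ≡ 6 (mod 23)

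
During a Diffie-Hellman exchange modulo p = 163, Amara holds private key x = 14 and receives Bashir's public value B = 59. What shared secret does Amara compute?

Shared key K = 59^14 mod 163.
59^1 ≡ 59 (mod 163)
59^2 = (59^1)^2 ≡ 59^2 = 3481 ≡ 58 (mod 163)
59^4 = (59^2)^2 ≡ 58^2 = 3364 ≡ 104 (mod 163)
59^8 = (59^4)^2 ≡ 104^2 = 10816 ≡ 58 (mod 163)
59^14 = 59^8 · 59^4 · 59^2 ≡ 58 · 104 · 58 ≡ 58 (mod 163).

58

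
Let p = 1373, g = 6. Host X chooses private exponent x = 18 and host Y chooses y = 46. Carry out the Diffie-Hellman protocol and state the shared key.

Host Y sends B = g^y mod p = 6^46 mod 1373.
6^1 ≡ 6 (mod 1373)
6^2 = (6^1)^2 ≡ 6^2 = 36 ≡ 36 (mod 1373)
6^4 = (6^2)^2 ≡ 36^2 = 1296 ≡ 1296 (mod 1373)
6^8 = (6^4)^2 ≡ 1296^2 = 1679616 ≡ 437 (mod 1373)
6^16 = (6^8)^2 ≡ 437^2 = 190969 ≡ 122 (mod 1373)
6^32 = (6^16)^2 ≡ 122^2 = 14884 ≡ 1154 (mod 1373)
6^46 = 6^32 · 6^8 · 6^4 · 6^2 ≡ 1154 · 437 · 1296 · 36 ≡ 402 (mod 1373).
So B = 402. Host X then computes K = B^x mod p = 402^18 mod 1373.
402^1 ≡ 402 (mod 1373)
402^2 = (402^1)^2 ≡ 402^2 = 161604 ≡ 963 (mod 1373)
402^4 = (402^2)^2 ≡ 963^2 = 927369 ≡ 594 (mod 1373)
402^8 = (402^4)^2 ≡ 594^2 = 352836 ≡ 1348 (mod 1373)
402^16 = (402^8)^2 ≡ 1348^2 = 1817104 ≡ 625 (mod 1373)
402^18 = 402^16 · 402^2 ≡ 625 · 963 ≡ 501 (mod 1373).

501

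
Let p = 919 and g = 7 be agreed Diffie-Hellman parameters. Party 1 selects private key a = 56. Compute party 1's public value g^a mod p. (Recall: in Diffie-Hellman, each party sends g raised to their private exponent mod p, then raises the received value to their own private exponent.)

444

Public value = 7^56 mod 919.
7^1 ≡ 7 (mod 919)
7^2 = (7^1)^2 ≡ 7^2 = 49 ≡ 49 (mod 919)
7^4 = (7^2)^2 ≡ 49^2 = 2401 ≡ 563 (mod 919)
7^8 = (7^4)^2 ≡ 563^2 = 316969 ≡ 833 (mod 919)
7^16 = (7^8)^2 ≡ 833^2 = 693889 ≡ 44 (mod 919)
7^32 = (7^16)^2 ≡ 44^2 = 1936 ≡ 98 (mod 919)
7^56 = 7^32 · 7^16 · 7^8 ≡ 98 · 44 · 833 ≡ 444 (mod 919).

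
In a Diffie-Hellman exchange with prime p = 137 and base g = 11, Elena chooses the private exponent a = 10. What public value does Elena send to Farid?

Public value = 11^10 (mod 137).
11^1 ≡ 11 (mod 137)
11^2 = (11^1)^2 ≡ 11^2 = 121 ≡ 121 (mod 137)
11^4 = (11^2)^2 ≡ 121^2 = 14641 ≡ 119 (mod 137)
11^8 = (11^4)^2 ≡ 119^2 = 14161 ≡ 50 (mod 137)
11^10 = 11^8 · 11^2 ≡ 50 · 121 ≡ 22 (mod 137).

22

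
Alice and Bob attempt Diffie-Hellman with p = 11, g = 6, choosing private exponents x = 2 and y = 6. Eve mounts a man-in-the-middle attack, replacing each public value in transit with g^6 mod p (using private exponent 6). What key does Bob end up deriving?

5

Bob receives Eve's public value M = 6^6 mod 11 instead of the honest one.
6^1 ≡ 6 (mod 11)
6^2 = (6^1)^2 ≡ 6^2 = 36 ≡ 3 (mod 11)
6^4 = (6^2)^2 ≡ 3^2 = 9 ≡ 9 (mod 11)
6^6 = 6^4 · 6^2 ≡ 9 · 3 ≡ 5 (mod 11).
So M = 5. Bob computes K = M^6 mod 11.
5^1 ≡ 5 (mod 11)
5^2 = (5^1)^2 ≡ 5^2 = 25 ≡ 3 (mod 11)
5^4 = (5^2)^2 ≡ 3^2 = 9 ≡ 9 (mod 11)
5^6 = 5^4 · 5^2 ≡ 9 · 3 ≡ 5 (mod 11).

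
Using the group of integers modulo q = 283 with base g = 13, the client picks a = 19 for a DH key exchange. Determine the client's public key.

28

Public value = 13^{19} \pmod{283}.
13^1 ≡ 13 (mod 283)
13^2 = (13^1)^2 ≡ 13^2 = 169 ≡ 169 (mod 283)
13^4 = (13^2)^2 ≡ 169^2 = 28561 ≡ 261 (mod 283)
13^8 = (13^4)^2 ≡ 261^2 = 68121 ≡ 201 (mod 283)
13^16 = (13^8)^2 ≡ 201^2 = 40401 ≡ 215 (mod 283)
13^19 = 13^16 · 13^2 · 13^1 ≡ 215 · 169 · 13 ≡ 28 (mod 283).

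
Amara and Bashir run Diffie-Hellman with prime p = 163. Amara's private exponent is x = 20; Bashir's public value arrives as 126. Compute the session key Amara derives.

21

Shared key K = 126^20 mod 163.
126^1 ≡ 126 (mod 163)
126^2 = (126^1)^2 ≡ 126^2 = 15876 ≡ 65 (mod 163)
126^4 = (126^2)^2 ≡ 65^2 = 4225 ≡ 150 (mod 163)
126^8 = (126^4)^2 ≡ 150^2 = 22500 ≡ 6 (mod 163)
126^16 = (126^8)^2 ≡ 6^2 = 36 ≡ 36 (mod 163)
126^20 = 126^16 · 126^4 ≡ 36 · 150 ≡ 21 (mod 163).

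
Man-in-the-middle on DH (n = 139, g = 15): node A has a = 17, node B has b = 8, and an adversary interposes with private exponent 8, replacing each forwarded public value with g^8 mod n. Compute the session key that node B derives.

54

Node B receives an adversary's public value M = 15^8 mod 139 instead of the honest one.
15^1 ≡ 15 (mod 139)
15^2 = (15^1)^2 ≡ 15^2 = 225 ≡ 86 (mod 139)
15^4 = (15^2)^2 ≡ 86^2 = 7396 ≡ 29 (mod 139)
15^8 = (15^4)^2 ≡ 29^2 = 841 ≡ 7 (mod 139)
So M = 7. Node B computes K = M^8 mod 139.
7^1 ≡ 7 (mod 139)
7^2 = (7^1)^2 ≡ 7^2 = 49 ≡ 49 (mod 139)
7^4 = (7^2)^2 ≡ 49^2 = 2401 ≡ 38 (mod 139)
7^8 = (7^4)^2 ≡ 38^2 = 1444 ≡ 54 (mod 139)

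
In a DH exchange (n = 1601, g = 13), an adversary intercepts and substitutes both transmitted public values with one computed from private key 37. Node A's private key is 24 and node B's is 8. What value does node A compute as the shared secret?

Node A receives an adversary's public value M = 13^37 mod 1601 instead of the honest one.
13^1 ≡ 13 (mod 1601)
13^2 = (13^1)^2 ≡ 13^2 = 169 ≡ 169 (mod 1601)
13^4 = (13^2)^2 ≡ 169^2 = 28561 ≡ 1344 (mod 1601)
13^8 = (13^4)^2 ≡ 1344^2 = 1806336 ≡ 408 (mod 1601)
13^16 = (13^8)^2 ≡ 408^2 = 166464 ≡ 1561 (mod 1601)
13^32 = (13^16)^2 ≡ 1561^2 = 2436721 ≡ 1600 (mod 1601)
13^37 = 13^32 · 13^4 · 13^1 ≡ 1600 · 1344 · 13 ≡ 139 (mod 1601).
So M = 139. Node A computes K = M^24 mod 1601.
139^1 ≡ 139 (mod 1601)
139^2 = (139^1)^2 ≡ 139^2 = 19321 ≡ 109 (mod 1601)
139^4 = (139^2)^2 ≡ 109^2 = 11881 ≡ 674 (mod 1601)
139^8 = (139^4)^2 ≡ 674^2 = 454276 ≡ 1193 (mod 1601)
139^16 = (139^8)^2 ≡ 1193^2 = 1423249 ≡ 1561 (mod 1601)
139^24 = 139^16 · 139^8 ≡ 1561 · 1193 ≡ 310 (mod 1601).

310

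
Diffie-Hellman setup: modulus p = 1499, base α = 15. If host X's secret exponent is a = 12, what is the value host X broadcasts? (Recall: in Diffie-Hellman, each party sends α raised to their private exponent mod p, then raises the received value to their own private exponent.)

Public value = 15^12 mod 1499.
15^1 ≡ 15 (mod 1499)
15^2 = (15^1)^2 ≡ 15^2 = 225 ≡ 225 (mod 1499)
15^4 = (15^2)^2 ≡ 225^2 = 50625 ≡ 1158 (mod 1499)
15^8 = (15^4)^2 ≡ 1158^2 = 1340964 ≡ 858 (mod 1499)
15^12 = 15^8 · 15^4 ≡ 858 · 1158 ≡ 1226 (mod 1499).

1226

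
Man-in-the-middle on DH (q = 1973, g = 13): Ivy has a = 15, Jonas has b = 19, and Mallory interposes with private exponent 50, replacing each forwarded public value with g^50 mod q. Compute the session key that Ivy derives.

Ivy receives Mallory's public value M = 13^50 mod 1973 instead of the honest one.
13^1 ≡ 13 (mod 1973)
13^2 = (13^1)^2 ≡ 13^2 = 169 ≡ 169 (mod 1973)
13^4 = (13^2)^2 ≡ 169^2 = 28561 ≡ 939 (mod 1973)
13^8 = (13^4)^2 ≡ 939^2 = 881721 ≡ 1763 (mod 1973)
13^16 = (13^8)^2 ≡ 1763^2 = 3108169 ≡ 694 (mod 1973)
13^32 = (13^16)^2 ≡ 694^2 = 481636 ≡ 224 (mod 1973)
13^50 = 13^32 · 13^16 · 13^2 ≡ 224 · 694 · 169 ≡ 1569 (mod 1973).
So M = 1569. Ivy computes K = M^15 mod 1973.
1569^1 ≡ 1569 (mod 1973)
1569^2 = (1569^1)^2 ≡ 1569^2 = 2461761 ≡ 1430 (mod 1973)
1569^4 = (1569^2)^2 ≡ 1430^2 = 2044900 ≡ 872 (mod 1973)
1569^8 = (1569^4)^2 ≡ 872^2 = 760384 ≡ 779 (mod 1973)
1569^15 = 1569^8 · 1569^4 · 1569^2 · 1569^1 ≡ 779 · 872 · 1430 · 1569 ≡ 1433 (mod 1973).

1433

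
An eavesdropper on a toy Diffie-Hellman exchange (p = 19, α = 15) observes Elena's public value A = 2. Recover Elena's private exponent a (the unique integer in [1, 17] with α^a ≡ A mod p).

5

Try successive powers of 15 modulo 19:
15^1 ≡ 15
15^2 ≡ 16
15^3 ≡ 12
15^4 ≡ 9
15^5 ≡ 2
Found: a = 5.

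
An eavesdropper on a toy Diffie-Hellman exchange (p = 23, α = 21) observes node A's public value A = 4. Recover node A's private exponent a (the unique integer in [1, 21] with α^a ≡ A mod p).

2

Try successive powers of 21 modulo 23:
21^1 ≡ 21
21^2 ≡ 4
Found: a = 2.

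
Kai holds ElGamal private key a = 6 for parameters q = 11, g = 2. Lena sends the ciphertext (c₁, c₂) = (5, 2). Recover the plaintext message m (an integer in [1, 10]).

7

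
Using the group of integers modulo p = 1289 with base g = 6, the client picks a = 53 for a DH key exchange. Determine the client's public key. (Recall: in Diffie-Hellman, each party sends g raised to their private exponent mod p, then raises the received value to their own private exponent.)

601

Public value = 6^53 (mod 1289).
6^1 ≡ 6 (mod 1289)
6^2 = (6^1)^2 ≡ 6^2 = 36 ≡ 36 (mod 1289)
6^4 = (6^2)^2 ≡ 36^2 = 1296 ≡ 7 (mod 1289)
6^8 = (6^4)^2 ≡ 7^2 = 49 ≡ 49 (mod 1289)
6^16 = (6^8)^2 ≡ 49^2 = 2401 ≡ 1112 (mod 1289)
6^32 = (6^16)^2 ≡ 1112^2 = 1236544 ≡ 393 (mod 1289)
6^53 = 6^32 · 6^16 · 6^4 · 6^1 ≡ 393 · 1112 · 7 · 6 ≡ 601 (mod 1289).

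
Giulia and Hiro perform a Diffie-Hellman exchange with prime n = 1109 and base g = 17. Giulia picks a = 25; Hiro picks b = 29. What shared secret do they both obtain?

Giulia sends A = g^a mod n = 17^25 mod 1109.
17^1 ≡ 17 (mod 1109)
17^2 = (17^1)^2 ≡ 17^2 = 289 ≡ 289 (mod 1109)
17^4 = (17^2)^2 ≡ 289^2 = 83521 ≡ 346 (mod 1109)
17^8 = (17^4)^2 ≡ 346^2 = 119716 ≡ 1053 (mod 1109)
17^16 = (17^8)^2 ≡ 1053^2 = 1108809 ≡ 918 (mod 1109)
17^25 = 17^16 · 17^8 · 17^1 ≡ 918 · 1053 · 17 ≡ 1065 (mod 1109).
So A = 1065. Hiro then computes K = A^b mod n = 1065^29 mod 1109.
1065^1 ≡ 1065 (mod 1109)
1065^2 = (1065^1)^2 ≡ 1065^2 = 1134225 ≡ 827 (mod 1109)
1065^4 = (1065^2)^2 ≡ 827^2 = 683929 ≡ 785 (mod 1109)
1065^8 = (1065^4)^2 ≡ 785^2 = 616225 ≡ 730 (mod 1109)
1065^16 = (1065^8)^2 ≡ 730^2 = 532900 ≡ 580 (mod 1109)
1065^29 = 1065^16 · 1065^8 · 1065^4 · 1065^1 ≡ 580 · 730 · 785 · 1065 ≡ 612 (mod 1109).

612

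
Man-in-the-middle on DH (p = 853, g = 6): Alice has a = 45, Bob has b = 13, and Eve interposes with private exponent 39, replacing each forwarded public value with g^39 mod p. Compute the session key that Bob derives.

Bob receives Eve's public value M = 6^39 mod 853 instead of the honest one.
6^1 ≡ 6 (mod 853)
6^2 = (6^1)^2 ≡ 6^2 = 36 ≡ 36 (mod 853)
6^4 = (6^2)^2 ≡ 36^2 = 1296 ≡ 443 (mod 853)
6^8 = (6^4)^2 ≡ 443^2 = 196249 ≡ 59 (mod 853)
6^16 = (6^8)^2 ≡ 59^2 = 3481 ≡ 69 (mod 853)
6^32 = (6^16)^2 ≡ 69^2 = 4761 ≡ 496 (mod 853)
6^39 = 6^32 · 6^4 · 6^2 · 6^1 ≡ 496 · 443 · 36 · 6 ≡ 328 (mod 853).
So M = 328. Bob computes K = M^13 mod 853.
328^1 ≡ 328 (mod 853)
328^2 = (328^1)^2 ≡ 328^2 = 107584 ≡ 106 (mod 853)
328^4 = (328^2)^2 ≡ 106^2 = 11236 ≡ 147 (mod 853)
328^8 = (328^4)^2 ≡ 147^2 = 21609 ≡ 284 (mod 853)
328^13 = 328^8 · 328^4 · 328^1 ≡ 284 · 147 · 328 ≡ 135 (mod 853).

135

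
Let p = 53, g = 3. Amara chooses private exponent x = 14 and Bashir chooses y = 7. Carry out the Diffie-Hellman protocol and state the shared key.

Bashir sends B = g^y mod p = 3^7 mod 53.
3^1 ≡ 3 (mod 53)
3^2 = (3^1)^2 ≡ 3^2 = 9 ≡ 9 (mod 53)
3^4 = (3^2)^2 ≡ 9^2 = 81 ≡ 28 (mod 53)
3^7 = 3^4 · 3^2 · 3^1 ≡ 28 · 9 · 3 ≡ 14 (mod 53).
So B = 14. Amara then computes K = B^x mod p = 14^14 mod 53.
14^1 ≡ 14 (mod 53)
14^2 = (14^1)^2 ≡ 14^2 = 196 ≡ 37 (mod 53)
14^4 = (14^2)^2 ≡ 37^2 = 1369 ≡ 44 (mod 53)
14^8 = (14^4)^2 ≡ 44^2 = 1936 ≡ 28 (mod 53)
14^14 = 14^8 · 14^4 · 14^2 ≡ 28 · 44 · 37 ≡ 4 (mod 53).

4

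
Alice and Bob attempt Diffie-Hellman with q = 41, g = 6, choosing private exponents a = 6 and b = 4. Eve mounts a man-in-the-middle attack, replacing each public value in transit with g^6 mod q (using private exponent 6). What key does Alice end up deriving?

Alice receives Eve's public value M = 6^6 mod 41 instead of the honest one.
6^1 ≡ 6 (mod 41)
6^2 = (6^1)^2 ≡ 6^2 = 36 ≡ 36 (mod 41)
6^4 = (6^2)^2 ≡ 36^2 = 1296 ≡ 25 (mod 41)
6^6 = 6^4 · 6^2 ≡ 25 · 36 ≡ 39 (mod 41).
So M = 39. Alice computes K = M^6 mod 41.
39^1 ≡ 39 (mod 41)
39^2 = (39^1)^2 ≡ 39^2 = 1521 ≡ 4 (mod 41)
39^4 = (39^2)^2 ≡ 4^2 = 16 ≡ 16 (mod 41)
39^6 = 39^4 · 39^2 ≡ 16 · 4 ≡ 23 (mod 41).

23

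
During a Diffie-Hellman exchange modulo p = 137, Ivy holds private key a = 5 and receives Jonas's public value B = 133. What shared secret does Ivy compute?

72

Shared key K = 133^5 mod 137.
133^1 ≡ 133 (mod 137)
133^2 = (133^1)^2 ≡ 133^2 = 17689 ≡ 16 (mod 137)
133^4 = (133^2)^2 ≡ 16^2 = 256 ≡ 119 (mod 137)
133^5 = 133^4 · 133^1 ≡ 119 · 133 ≡ 72 (mod 137).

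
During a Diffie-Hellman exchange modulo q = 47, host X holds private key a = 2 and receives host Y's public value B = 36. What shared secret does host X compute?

Shared key K = 36^2 mod 47.
36^1 ≡ 36 (mod 47)
36^2 = (36^1)^2 ≡ 36^2 = 1296 ≡ 27 (mod 47)

27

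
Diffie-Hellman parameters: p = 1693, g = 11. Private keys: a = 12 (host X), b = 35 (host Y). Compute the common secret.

271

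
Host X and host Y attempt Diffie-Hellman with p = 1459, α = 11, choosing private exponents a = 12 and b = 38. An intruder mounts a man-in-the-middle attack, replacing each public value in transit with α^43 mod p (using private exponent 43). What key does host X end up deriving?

Host X receives an intruder's public value M = 11^43 mod 1459 instead of the honest one.
11^1 ≡ 11 (mod 1459)
11^2 = (11^1)^2 ≡ 11^2 = 121 ≡ 121 (mod 1459)
11^4 = (11^2)^2 ≡ 121^2 = 14641 ≡ 51 (mod 1459)
11^8 = (11^4)^2 ≡ 51^2 = 2601 ≡ 1142 (mod 1459)
11^16 = (11^8)^2 ≡ 1142^2 = 1304164 ≡ 1277 (mod 1459)
11^32 = (11^16)^2 ≡ 1277^2 = 1630729 ≡ 1026 (mod 1459)
11^43 = 11^32 · 11^8 · 11^2 · 11^1 ≡ 1026 · 1142 · 121 · 11 ≡ 1329 (mod 1459).
So M = 1329. Host X computes K = M^12 mod 1459.
1329^1 ≡ 1329 (mod 1459)
1329^2 = (1329^1)^2 ≡ 1329^2 = 1766241 ≡ 851 (mod 1459)
1329^4 = (1329^2)^2 ≡ 851^2 = 724201 ≡ 537 (mod 1459)
1329^8 = (1329^4)^2 ≡ 537^2 = 288369 ≡ 946 (mod 1459)
1329^12 = 1329^8 · 1329^4 ≡ 946 · 537 ≡ 270 (mod 1459).

270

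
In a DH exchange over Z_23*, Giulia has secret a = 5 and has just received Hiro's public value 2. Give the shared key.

9

Shared key K = 2^5 mod 23.
2^1 ≡ 2 (mod 23)
2^2 = (2^1)^2 ≡ 2^2 = 4 ≡ 4 (mod 23)
2^4 = (2^2)^2 ≡ 4^2 = 16 ≡ 16 (mod 23)
2^5 = 2^4 · 2^1 ≡ 16 · 2 ≡ 9 (mod 23).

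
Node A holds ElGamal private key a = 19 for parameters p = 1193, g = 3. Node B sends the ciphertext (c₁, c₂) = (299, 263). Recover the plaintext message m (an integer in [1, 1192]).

411

Shared mask s = c₁^a mod p = 299^19 mod 1193.
299^1 ≡ 299 (mod 1193)
299^2 = (299^1)^2 ≡ 299^2 = 89401 ≡ 1119 (mod 1193)
299^4 = (299^2)^2 ≡ 1119^2 = 1252161 ≡ 704 (mod 1193)
299^8 = (299^4)^2 ≡ 704^2 = 495616 ≡ 521 (mod 1193)
299^16 = (299^8)^2 ≡ 521^2 = 271441 ≡ 630 (mod 1193)
299^19 = 299^16 · 299^2 · 299^1 ≡ 630 · 1119 · 299 ≡ 825 (mod 1193).
So s = 825; s⁻¹ ≡ 496 (mod 1193).
m = c₂ · s⁻¹ mod 1193 = 263 · 496 mod 1193 = 411.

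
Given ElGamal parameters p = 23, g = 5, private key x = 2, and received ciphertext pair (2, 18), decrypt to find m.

16

Shared mask s = c₁^x mod p = 2^2 mod 23.
2^1 ≡ 2 (mod 23)
2^2 = (2^1)^2 ≡ 2^2 = 4 ≡ 4 (mod 23)
So s = 4; s⁻¹ ≡ 6 (mod 23).
m = c₂ · s⁻¹ mod 23 = 18 · 6 mod 23 = 16.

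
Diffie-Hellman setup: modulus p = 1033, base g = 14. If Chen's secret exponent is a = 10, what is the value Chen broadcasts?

838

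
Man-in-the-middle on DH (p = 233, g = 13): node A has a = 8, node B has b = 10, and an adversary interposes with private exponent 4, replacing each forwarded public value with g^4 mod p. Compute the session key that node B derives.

Node B receives an adversary's public value M = 13^4 mod 233 instead of the honest one.
13^1 ≡ 13 (mod 233)
13^2 = (13^1)^2 ≡ 13^2 = 169 ≡ 169 (mod 233)
13^4 = (13^2)^2 ≡ 169^2 = 28561 ≡ 135 (mod 233)
So M = 135. Node B computes K = M^10 mod 233.
135^1 ≡ 135 (mod 233)
135^2 = (135^1)^2 ≡ 135^2 = 18225 ≡ 51 (mod 233)
135^4 = (135^2)^2 ≡ 51^2 = 2601 ≡ 38 (mod 233)
135^8 = (135^4)^2 ≡ 38^2 = 1444 ≡ 46 (mod 233)
135^10 = 135^8 · 135^2 ≡ 46 · 51 ≡ 16 (mod 233).

16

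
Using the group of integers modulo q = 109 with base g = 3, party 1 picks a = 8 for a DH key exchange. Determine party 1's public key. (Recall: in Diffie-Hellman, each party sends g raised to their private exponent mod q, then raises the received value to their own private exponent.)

Public value = 3^8 mod 109.
3^1 ≡ 3 (mod 109)
3^2 = (3^1)^2 ≡ 3^2 = 9 ≡ 9 (mod 109)
3^4 = (3^2)^2 ≡ 9^2 = 81 ≡ 81 (mod 109)
3^8 = (3^4)^2 ≡ 81^2 = 6561 ≡ 21 (mod 109)

21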